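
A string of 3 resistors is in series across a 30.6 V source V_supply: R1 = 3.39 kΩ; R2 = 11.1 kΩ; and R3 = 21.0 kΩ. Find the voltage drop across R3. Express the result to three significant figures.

V ≈ 18.1 V

Total series resistance ΣR = 3.39 + 11.1 + 21.0 = 35.49 kΩ.
Voltage divider: V = V_supply · (21.00 / 35.49) = 30.6 × 0.5917 = 18.11 V.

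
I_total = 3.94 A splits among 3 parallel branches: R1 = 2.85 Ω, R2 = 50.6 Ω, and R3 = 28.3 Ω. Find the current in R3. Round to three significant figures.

I ≈ 0.343 A

ΣG = 1/2.85 + 1/50.6 + 1/28.3 = 0.4060.
Current divider: I(R3) = I_total · G_k/ΣG = 3.94 × (0.03534/0.4060) = 3.94 × 0.08704 = 0.3429 A.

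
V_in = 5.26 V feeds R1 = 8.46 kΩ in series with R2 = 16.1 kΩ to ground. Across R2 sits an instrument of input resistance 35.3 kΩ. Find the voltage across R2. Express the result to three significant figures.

First combine the lower leg with the load: R2 ‖ R_L = 11.06 kΩ.
Voltage divider with the loaded lower leg: V_out = 5.26 × 11.06/(8.46 + 11.06) = 5.26 × 0.5665 = 2.980 V.

V_out ≈ 2.98 V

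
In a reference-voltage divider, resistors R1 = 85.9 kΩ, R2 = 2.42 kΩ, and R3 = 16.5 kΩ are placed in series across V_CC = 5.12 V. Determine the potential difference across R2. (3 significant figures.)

Series total: ΣR = 85.9 + 2.42 + 16.5 = 104.8 kΩ.
Voltage divider: V = V_CC · (2.420 / 104.8) = 5.12 × 0.02309 = 0.1182 V.

V ≈ 0.118 V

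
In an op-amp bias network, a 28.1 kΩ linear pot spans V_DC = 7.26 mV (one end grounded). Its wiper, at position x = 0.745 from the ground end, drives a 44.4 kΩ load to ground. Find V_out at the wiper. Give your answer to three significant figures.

V_out ≈ 4.83 mV

Lower segment x·R_p = 20.93 kΩ; upper segment (1−x)·R_p = 7.166 kΩ.
Lower segment in parallel with the load: 20.93 ‖ 44.4 = 14.23 kΩ.
V_out = 7.26 × 14.23/(7.166 + 14.23) = 4.828 mV.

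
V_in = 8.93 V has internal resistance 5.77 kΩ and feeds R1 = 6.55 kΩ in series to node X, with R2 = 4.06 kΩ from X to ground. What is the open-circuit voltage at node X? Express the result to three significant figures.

R1' = 5.77 + 6.55 = 12.32 kΩ (source resistance + R1).
Open-circuit (no load on X): V_th = V_in · R2/(R1' + R2) = 8.93 × 4.06/(12.32 + 4.06) = 2.213 V.

V_th ≈ 2.21 V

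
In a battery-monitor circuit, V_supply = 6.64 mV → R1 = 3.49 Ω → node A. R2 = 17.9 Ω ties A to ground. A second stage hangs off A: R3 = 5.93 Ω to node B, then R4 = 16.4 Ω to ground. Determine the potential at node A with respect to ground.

Node A sees R2 in parallel with the series input of stage 2, R3 + R4 = 22.33 Ω.
Effective lower resistance at A: R2 ‖ 22.33 = 9.936 Ω.
First divider: V_A = V_supply · 9.936/(3.49 + 9.936) = 4.914 mV.

V_A ≈ 4.91 mV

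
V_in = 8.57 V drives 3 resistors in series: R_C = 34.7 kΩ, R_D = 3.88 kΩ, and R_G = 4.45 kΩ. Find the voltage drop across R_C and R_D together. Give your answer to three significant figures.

V ≈ 7.68 V

Series total: ΣR = 34.7 + 3.88 + 4.45 = 43.03 kΩ.
R_{R_C..R_D} = 34.7 + 3.88 = 38.58 kΩ.
Voltage divider: V = V_in · (38.58 / 43.03) = 8.57 × 0.8966 = 7.684 V.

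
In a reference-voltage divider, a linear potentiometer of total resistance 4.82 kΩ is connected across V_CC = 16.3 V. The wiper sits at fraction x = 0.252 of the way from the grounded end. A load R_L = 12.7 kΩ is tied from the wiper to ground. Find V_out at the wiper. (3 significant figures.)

V_out ≈ 3.83 V

Lower segment x·R_p = 1.215 kΩ; upper segment (1−x)·R_p = 3.605 kΩ.
Lower segment in parallel with the load: 1.215 ‖ 12.7 = 1.109 kΩ.
V_out = 16.3 × 1.109/(3.605 + 1.109) = 3.833 V.
(Unloaded: V_out = x·V_CC = 4.11 V.)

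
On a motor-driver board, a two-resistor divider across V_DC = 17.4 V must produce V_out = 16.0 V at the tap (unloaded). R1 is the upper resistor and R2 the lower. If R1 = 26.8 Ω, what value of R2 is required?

The divider ratio is R2/(R1+R2) = 16.0/17.4 = 0.9195.
R2 = R1 · 0.9195/(1 − 0.9195) = 306.3 Ω.

R2 ≈ 306 Ω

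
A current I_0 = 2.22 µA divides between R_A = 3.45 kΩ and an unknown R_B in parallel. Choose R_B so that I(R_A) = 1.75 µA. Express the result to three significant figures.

Two-branch current divider: I_A = I_0 · R_B/(R_A + R_B).
1.75/2.22 = R_B/(R_A + R_B) → R_B = R_A · (0.7883)/(1 − 0.7883) = 3.45 × 3.723 = 12.85 kΩ.

R_B ≈ 12.8 kΩ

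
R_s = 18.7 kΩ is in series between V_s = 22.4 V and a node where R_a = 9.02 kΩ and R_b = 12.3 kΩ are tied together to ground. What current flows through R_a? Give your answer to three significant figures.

I ≈ 0.541 mA

Combine the parallel branches: R_p = (1/9.02 + 1/12.3)⁻¹ = 5.204 kΩ.
V_A = 22.4 × 5.204/23.90 = 4.876 V.
I(R_a) = V_A / R_a = 4.876/9.02 = 0.5406 mA.
(Equivalently: I_total = 0.9371 mA, then current-divider fraction G_k/ΣG = 0.5769.)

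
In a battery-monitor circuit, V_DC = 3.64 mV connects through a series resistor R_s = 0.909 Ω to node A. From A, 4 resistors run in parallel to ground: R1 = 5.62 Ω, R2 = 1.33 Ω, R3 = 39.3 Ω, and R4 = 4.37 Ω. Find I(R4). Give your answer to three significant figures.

I ≈ 0.401 mA

Equivalent of the parallel group: R_p = 0.8445 Ω.
V_A = 3.64 × 0.8445/1.754 = 1.753 mV.
I(R4) = V_A / R4 = 1.753/4.37 = 0.4012 mA.
(Equivalently: I_total = 2.076 mA, then current-divider fraction G_k/ΣG = 0.1933.)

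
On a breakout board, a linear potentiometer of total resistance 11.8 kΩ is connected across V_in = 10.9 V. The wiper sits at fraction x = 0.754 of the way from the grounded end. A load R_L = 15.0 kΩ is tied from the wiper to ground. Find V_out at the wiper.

Split the track: R_lower = x·R_p = 8.897 kΩ, R_upper = (1−x)·R_p = 2.903 kΩ.
(x·R_p) ‖ R_L = 5.585 kΩ.
Then V_out = V_in · 5.585/(2.903 + 5.585) = 7.172 V.
(Unloaded: V_out = x·V_in = 8.22 V.)

V_out ≈ 7.17 V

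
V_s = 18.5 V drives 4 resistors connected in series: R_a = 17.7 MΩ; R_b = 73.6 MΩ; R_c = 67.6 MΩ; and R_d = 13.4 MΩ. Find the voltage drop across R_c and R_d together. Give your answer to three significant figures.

Series total: ΣR = 17.7 + 73.6 + 67.6 + 13.4 = 172.3 MΩ.
R_{R_c..R_d} = 67.6 + 13.4 = 81.00 MΩ.
By the voltage-divider rule, V = 18.5 × 81.00/172.3 = 8.697 V.

V ≈ 8.70 V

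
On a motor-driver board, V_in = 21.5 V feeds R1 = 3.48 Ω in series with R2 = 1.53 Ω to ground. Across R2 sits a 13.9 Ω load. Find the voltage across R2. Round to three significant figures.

First combine the lower leg with the load: R2 ‖ R_L = 1.378 Ω.
Voltage divider with the loaded lower leg: V_out = 21.5 × 1.378/(3.48 + 1.378) = 21.5 × 0.2837 = 6.100 V.

V_out ≈ 6.10 V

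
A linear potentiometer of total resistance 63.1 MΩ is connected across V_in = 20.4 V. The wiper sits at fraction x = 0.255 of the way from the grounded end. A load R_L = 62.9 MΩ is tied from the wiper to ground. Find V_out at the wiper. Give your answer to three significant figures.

Split the track: R_lower = x·R_p = 16.09 MΩ, R_upper = (1−x)·R_p = 47.01 MΩ.
R_L loads the lower segment: effective lower R = 12.81 MΩ.
Loaded-divider output: V_out = 20.4 × 0.2142 = 4.369 V.

V_out ≈ 4.37 V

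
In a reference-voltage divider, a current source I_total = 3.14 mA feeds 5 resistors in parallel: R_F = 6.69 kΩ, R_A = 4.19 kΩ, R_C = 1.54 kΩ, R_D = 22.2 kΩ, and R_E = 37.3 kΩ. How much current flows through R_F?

Conductances: ΣG = 1/6.69 + 1/4.19 + 1/1.54 + 1/22.2 + 1/37.3 = 1.109 (1/kΩ).
Current divider: I(R_F) = I_total · G_k/ΣG = 3.14 × (0.1495/1.109) = 3.14 × 0.1347 = 0.4231 mA.

I ≈ 0.423 mA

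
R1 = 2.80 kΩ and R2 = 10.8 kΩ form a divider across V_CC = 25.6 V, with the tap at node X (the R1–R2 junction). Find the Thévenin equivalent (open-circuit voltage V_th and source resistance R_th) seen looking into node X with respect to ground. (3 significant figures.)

V_th is the unloaded tap voltage: V_CC · R2/(R1+R2) = 25.6 × 0.7941 = 20.33 V.
Looking into X with the source shorted: R_th = R1·R2/(R1+R2) = 2.800 × 10.8/13.60 = 2.224 kΩ.

V_th ≈ 20.3 V, R_th ≈ 2.22 kΩ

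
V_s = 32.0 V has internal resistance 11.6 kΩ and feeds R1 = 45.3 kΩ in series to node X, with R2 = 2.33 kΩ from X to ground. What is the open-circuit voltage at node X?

V_th ≈ 1.26 V

R1' = 11.6 + 45.3 = 56.90 kΩ (source resistance + R1).
Open-circuit (no load on X): V_th = V_s · R2/(R1' + R2) = 32.0 × 2.33/(56.90 + 2.33) = 1.259 V.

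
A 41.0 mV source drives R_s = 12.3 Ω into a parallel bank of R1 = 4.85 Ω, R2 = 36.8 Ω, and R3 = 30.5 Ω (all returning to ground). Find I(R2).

I ≈ 0.261 mA

Equivalent of the parallel group: R_p = 3.757 Ω.
Node voltage V_A = V_in · R_p/(R_s + R_p) = 41.0 × 0.2340 = 9.594 mV.
I(R2) = V_A / R2 = 9.594/36.8 = 0.2607 mA.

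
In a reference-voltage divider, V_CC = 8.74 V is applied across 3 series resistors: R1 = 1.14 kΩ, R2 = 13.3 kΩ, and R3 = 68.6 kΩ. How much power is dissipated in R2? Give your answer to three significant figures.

P ≈ 0.147 mW

ΣR = 83.04 kΩ → I = 8.74/83.04 = 0.1053 mA.
P(R2) = I²·R2 = (0.1053)² × 13.3 = 0.1473 mW.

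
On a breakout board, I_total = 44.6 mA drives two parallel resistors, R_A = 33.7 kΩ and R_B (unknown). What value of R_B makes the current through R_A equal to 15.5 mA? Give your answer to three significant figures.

In a two-way split, I_A/I_total = R_B/(R_A + R_B).
15.5/44.6 = R_B/(R_A + R_B) → R_B = R_A · (0.3475)/(1 − 0.3475) = 33.7 × 0.5326 = 17.95 kΩ.

R_B ≈ 18.0 kΩ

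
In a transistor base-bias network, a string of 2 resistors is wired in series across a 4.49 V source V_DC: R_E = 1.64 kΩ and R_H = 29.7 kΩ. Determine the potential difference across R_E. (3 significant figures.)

Series total: ΣR = 1.64 + 29.7 = 31.34 kΩ.
Voltage divider: V = V_DC · (1.640 / 31.34) = 4.49 × 0.05233 = 0.2350 V.

V ≈ 0.235 V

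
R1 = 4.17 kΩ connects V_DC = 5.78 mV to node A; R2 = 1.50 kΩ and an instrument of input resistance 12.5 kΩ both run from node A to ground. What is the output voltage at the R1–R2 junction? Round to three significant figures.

V_out ≈ 1.41 mV

R2 ‖ R_L = (1.50 × 12.5)/(1.50 + 12.5) = 1.339 kΩ.
Then V_out = V_DC · R2'/(R1 + R2') = 5.78 × 1.339/5.509 = 1.405 mV.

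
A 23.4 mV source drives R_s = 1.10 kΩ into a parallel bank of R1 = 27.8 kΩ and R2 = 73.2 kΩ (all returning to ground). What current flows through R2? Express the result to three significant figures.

I ≈ 0.303 µA

Combine the parallel branches: R_p = (1/27.8 + 1/73.2)⁻¹ = 20.15 kΩ.
V_A = 23.4 × 20.15/21.25 = 22.19 mV.
I(R2) = V_A / R2 = 22.19/73.2 = 0.3031 µA.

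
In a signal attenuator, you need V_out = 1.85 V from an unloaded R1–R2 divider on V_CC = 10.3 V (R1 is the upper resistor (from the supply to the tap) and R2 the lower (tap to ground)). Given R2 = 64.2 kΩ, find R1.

V_out/V_CC = R2/(R1+R2) = 0.1796.
R1 = R2·(1/k − 1) = 64.2 × 4.568 = 293.2 kΩ.

R1 ≈ 293 kΩ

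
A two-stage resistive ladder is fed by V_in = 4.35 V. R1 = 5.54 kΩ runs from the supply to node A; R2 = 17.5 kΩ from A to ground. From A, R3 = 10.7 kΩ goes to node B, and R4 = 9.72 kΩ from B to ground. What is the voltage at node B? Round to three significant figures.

V_B ≈ 1.30 V

The second stage (R3 + R4 = 20.42 kΩ) loads node A in parallel with R2.
R2 ‖ (R3+R4) = 9.424 kΩ.
So V_A = 4.35 × 0.6298 = 2.740 V.
V_B = V_A × 0.4760 = 1.304 V.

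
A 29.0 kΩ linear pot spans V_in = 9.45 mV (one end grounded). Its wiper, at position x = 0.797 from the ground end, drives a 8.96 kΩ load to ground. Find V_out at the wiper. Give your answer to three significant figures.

V_out ≈ 4.94 mV

The pot divides into 5.887 kΩ above the wiper and 23.11 kΩ below.
R_L loads the lower segment: effective lower R = 6.457 kΩ.
V_out = 9.45 × 6.457/(5.887 + 6.457) = 4.943 mV.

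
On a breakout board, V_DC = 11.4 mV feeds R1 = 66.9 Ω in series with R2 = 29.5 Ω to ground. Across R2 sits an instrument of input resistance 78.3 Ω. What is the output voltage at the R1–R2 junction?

V_out ≈ 2.77 mV

R2 ‖ R_L = (29.5 × 78.3)/(29.5 + 78.3) = 21.43 Ω.
Then V_out = V_DC · R2'/(R1 + R2') = 11.4 × 21.43/88.33 = 2.766 mV.
(Unloaded it would be 3.49 mV; the load pulls it down.)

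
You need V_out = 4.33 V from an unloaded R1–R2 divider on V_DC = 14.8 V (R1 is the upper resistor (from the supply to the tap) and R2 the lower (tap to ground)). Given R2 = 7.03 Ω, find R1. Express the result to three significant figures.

V_out/V_DC = R2/(R1+R2) = 0.2926.
Rearranging, R1 = R2·(1−k)/k = 7.03 × 2.418 = 17.00 Ω.

R1 ≈ 17.0 Ω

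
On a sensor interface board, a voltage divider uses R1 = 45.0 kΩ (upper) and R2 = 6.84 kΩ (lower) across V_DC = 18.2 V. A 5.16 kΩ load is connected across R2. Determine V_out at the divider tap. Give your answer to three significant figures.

V_out ≈ 1.12 V

R2 ‖ R_L = (6.84 × 5.16)/(6.84 + 5.16) = 2.941 kΩ.
Now apply the divider: V_out = 18.2 × 0.06135 = 1.117 V.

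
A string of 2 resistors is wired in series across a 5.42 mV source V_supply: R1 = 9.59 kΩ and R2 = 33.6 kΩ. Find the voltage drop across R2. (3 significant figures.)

V ≈ 4.22 mV

ΣR = 9.59 + 33.6 = 43.19 kΩ.
By the voltage-divider rule, V = 5.42 × 33.60/43.19 = 4.217 mV.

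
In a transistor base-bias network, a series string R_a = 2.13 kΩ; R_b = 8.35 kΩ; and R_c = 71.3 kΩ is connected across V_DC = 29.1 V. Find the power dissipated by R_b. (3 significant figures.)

The common current is I = 29.1/81.78 = 0.3558 mA.
P = I²R = 0.1266 × 8.35 = 1.057 mW.

P ≈ 1.06 mW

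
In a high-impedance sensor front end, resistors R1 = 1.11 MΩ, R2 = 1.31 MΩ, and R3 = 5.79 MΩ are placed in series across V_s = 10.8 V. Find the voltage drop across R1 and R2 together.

ΣR = 1.11 + 1.31 + 5.79 = 8.210 MΩ.
R_{R1..R2} = 1.11 + 1.31 = 2.420 MΩ.
V = V_s · R/ΣR = 10.8 × 0.2948 = 3.183 V.

V ≈ 3.18 V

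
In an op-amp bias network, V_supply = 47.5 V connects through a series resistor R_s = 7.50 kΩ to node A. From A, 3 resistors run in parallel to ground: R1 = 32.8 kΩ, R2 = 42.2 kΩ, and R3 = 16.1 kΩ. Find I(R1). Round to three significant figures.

Parallel bank: R_p = 1/(1/32.8 + 1/42.2 + 1/16.1) = 8.599 kΩ.
V_A = 47.5 × 8.599/16.10 = 25.37 V.
I(R1) = V_A / R1 = 25.37/32.8 = 0.7735 mA.

I ≈ 0.774 mA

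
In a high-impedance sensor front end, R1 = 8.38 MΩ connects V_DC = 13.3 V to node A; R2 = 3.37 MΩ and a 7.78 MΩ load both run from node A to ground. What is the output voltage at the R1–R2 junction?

V_out ≈ 2.91 V

First combine the lower leg with the load: R2 ‖ R_L = 2.351 MΩ.
Now apply the divider: V_out = 13.3 × 0.2191 = 2.914 V.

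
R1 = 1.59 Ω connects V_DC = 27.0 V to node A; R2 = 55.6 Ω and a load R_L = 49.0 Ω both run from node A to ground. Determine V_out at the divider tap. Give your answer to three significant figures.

V_out ≈ 25.4 V

First combine the lower leg with the load: R2 ‖ R_L = 26.05 Ω.
Then V_out = V_DC · R2'/(R1 + R2') = 27.0 × 26.05/27.64 = 25.45 V.
(Unloaded it would be 26.2 V; the load pulls it down.)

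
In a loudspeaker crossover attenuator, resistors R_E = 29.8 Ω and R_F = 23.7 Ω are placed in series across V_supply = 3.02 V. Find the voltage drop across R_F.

Total series resistance ΣR = 29.8 + 23.7 = 53.50 Ω.
Voltage divider: V = V_supply · (23.70 / 53.50) = 3.02 × 0.4430 = 1.338 V.

V ≈ 1.34 V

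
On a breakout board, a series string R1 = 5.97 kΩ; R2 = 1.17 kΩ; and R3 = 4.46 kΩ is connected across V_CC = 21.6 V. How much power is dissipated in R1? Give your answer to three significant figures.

P ≈ 20.7 mW

The common current is I = 21.6/11.60 = 1.862 mA.
P(R1) = I²·R1 = (1.862)² × 5.97 = 20.70 mW.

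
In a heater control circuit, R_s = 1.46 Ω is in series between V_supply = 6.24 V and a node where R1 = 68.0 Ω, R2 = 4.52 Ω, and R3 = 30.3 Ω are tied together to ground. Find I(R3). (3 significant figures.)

Combine the parallel branches: R_p = (1/68.0 + 1/4.52 + 1/30.3)⁻¹ = 3.718 Ω.
V_A = 6.24 × 3.718/5.178 = 4.481 V.
Branch current I = V_A/R3 = 4.481/30.3 = 0.1479 A.
(Check via current divider: I_total = 1.205 A; share G_k/ΣG = 0.1227 → same result.)

I ≈ 0.148 A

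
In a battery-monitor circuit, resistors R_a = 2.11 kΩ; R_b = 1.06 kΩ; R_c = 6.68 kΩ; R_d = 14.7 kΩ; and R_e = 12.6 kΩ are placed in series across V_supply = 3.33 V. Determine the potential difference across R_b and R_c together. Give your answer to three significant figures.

V ≈ 0.694 V

Total series resistance ΣR = 2.11 + 1.06 + 6.68 + 14.7 + 12.6 = 37.15 kΩ.
R_{R_b..R_c} = 1.06 + 6.68 = 7.740 kΩ.
V = V_supply · R/ΣR = 3.33 × 0.2083 = 0.6938 V.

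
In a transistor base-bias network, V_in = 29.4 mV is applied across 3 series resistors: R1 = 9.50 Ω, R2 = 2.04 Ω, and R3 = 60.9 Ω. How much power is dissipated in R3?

P ≈ 10.0 µW

Series current I = V_in/ΣR = 29.4/72.44 = 0.4059 mA.
P(R3) = I²·R3 = (0.4059)² × 60.9 = 10.03 µW.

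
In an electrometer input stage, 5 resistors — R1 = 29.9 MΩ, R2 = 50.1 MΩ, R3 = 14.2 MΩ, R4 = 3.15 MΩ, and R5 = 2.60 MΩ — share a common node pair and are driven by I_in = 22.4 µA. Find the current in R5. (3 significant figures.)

Conductances: ΣG = 1/29.9 + 1/50.1 + 1/14.2 + 1/3.15 + 1/2.60 = 0.8259 (1/MΩ).
Current divider: I(R5) = I_in · G_k/ΣG = 22.4 × (0.3846/0.8259) = 22.4 × 0.4657 = 10.43 µA.

I ≈ 10.4 µA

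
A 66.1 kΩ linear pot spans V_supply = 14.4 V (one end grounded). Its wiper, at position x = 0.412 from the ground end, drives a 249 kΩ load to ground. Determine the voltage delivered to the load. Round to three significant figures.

V_out ≈ 5.57 V

Lower segment x·R_p = 27.23 kΩ; upper segment (1−x)·R_p = 38.87 kΩ.
Lower segment in parallel with the load: 27.23 ‖ 249 = 24.55 kΩ.
Then V_out = V_supply · 24.55/(38.87 + 24.55) = 5.574 V.
(Unloaded: V_out = x·V_supply = 5.93 V.)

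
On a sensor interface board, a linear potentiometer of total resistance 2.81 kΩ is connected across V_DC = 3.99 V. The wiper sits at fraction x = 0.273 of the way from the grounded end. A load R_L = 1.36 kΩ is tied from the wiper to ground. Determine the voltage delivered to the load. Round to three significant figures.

Lower segment x·R_p = 0.7671 kΩ; upper segment (1−x)·R_p = 2.043 kΩ.
(x·R_p) ‖ R_L = 0.4905 kΩ.
Then V_out = V_DC · 0.4905/(2.043 + 0.4905) = 0.7725 V.

V_out ≈ 0.772 V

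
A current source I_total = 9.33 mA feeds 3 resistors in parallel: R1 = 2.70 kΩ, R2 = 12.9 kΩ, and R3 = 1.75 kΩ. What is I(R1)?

I ≈ 3.39 mA

Conductances: ΣG = 1/2.70 + 1/12.9 + 1/1.75 = 1.019 (1/kΩ).
Current divider: I(R1) = I_total · G_k/ΣG = 9.33 × (0.3704/1.019) = 9.33 × 0.3634 = 3.390 mA.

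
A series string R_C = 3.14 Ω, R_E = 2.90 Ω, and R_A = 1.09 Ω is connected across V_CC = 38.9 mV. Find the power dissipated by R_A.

P ≈ 32.4 µW

ΣR = 7.130 Ω → I = 38.9/7.130 = 5.456 mA.
P = I²R = 29.77 × 1.09 = 32.44 µW.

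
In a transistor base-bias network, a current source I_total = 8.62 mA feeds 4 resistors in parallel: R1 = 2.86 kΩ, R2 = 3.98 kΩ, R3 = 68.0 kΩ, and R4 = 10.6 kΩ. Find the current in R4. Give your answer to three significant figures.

I ≈ 1.15 mA

Conductances: ΣG = 1/2.86 + 1/3.98 + 1/68.0 + 1/10.6 = 0.7100 (1/kΩ).
Current divider: I(R4) = I_total · G_k/ΣG = 8.62 × (0.09434/0.7100) = 8.62 × 0.1329 = 1.145 mA.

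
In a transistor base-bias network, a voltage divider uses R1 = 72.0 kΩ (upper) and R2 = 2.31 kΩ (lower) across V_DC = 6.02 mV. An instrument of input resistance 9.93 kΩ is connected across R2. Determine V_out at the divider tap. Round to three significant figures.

V_out ≈ 0.153 mV

R2 ‖ R_L = (2.31 × 9.93)/(2.31 + 9.93) = 1.874 kΩ.
Then V_out = V_DC · R2'/(R1 + R2') = 6.02 × 1.874/73.87 = 0.1527 mV.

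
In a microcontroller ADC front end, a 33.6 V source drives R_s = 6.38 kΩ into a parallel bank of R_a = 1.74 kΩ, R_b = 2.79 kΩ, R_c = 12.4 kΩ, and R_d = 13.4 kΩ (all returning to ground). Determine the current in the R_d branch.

Equivalent of the parallel group: R_p = 0.9188 kΩ.
Node voltage V_A = V_CC · R_p/(R_s + R_p) = 33.6 × 0.1259 = 4.230 V.
Branch current I = V_A/R_d = 4.230/13.4 = 0.3156 mA.

I ≈ 0.316 mA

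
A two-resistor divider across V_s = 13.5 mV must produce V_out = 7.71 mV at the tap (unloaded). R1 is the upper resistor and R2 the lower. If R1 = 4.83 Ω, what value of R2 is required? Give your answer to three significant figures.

R2 ≈ 6.43 Ω

The divider ratio is R2/(R1+R2) = 7.71/13.5 = 0.5711.
Rearranging, R2 = R1·k/(1−k) = 4.83 × 1.332 = 6.432 Ω.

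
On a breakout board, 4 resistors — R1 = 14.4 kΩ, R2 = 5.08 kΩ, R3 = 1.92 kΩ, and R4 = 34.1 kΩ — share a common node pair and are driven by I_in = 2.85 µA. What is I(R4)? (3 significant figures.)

I ≈ 0.102 µA

Total conductance ΣG = 1/14.4 + 1/5.08 + 1/1.92 + 1/34.1 = 0.8165 (units of 1/kΩ).
By the current-divider rule, I = I_in · G_k/ΣG = 2.85 × 0.03592 = 0.1024 µA.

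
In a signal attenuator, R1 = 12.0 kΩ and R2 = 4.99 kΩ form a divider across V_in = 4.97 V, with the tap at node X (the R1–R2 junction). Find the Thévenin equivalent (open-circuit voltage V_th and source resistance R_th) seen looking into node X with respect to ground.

V_th ≈ 1.46 V, R_th ≈ 3.52 kΩ

V_th is the unloaded tap voltage: V_in · R2/(R1+R2) = 4.97 × 0.2937 = 1.460 V.
With V_in suppressed (replaced by a short), R_th = R1 ‖ R2 = (12.00 × 4.99)/(12.00 + 4.99) = 3.524 kΩ.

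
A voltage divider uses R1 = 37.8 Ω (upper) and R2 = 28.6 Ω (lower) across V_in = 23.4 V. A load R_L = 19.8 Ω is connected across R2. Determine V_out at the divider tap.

V_out ≈ 5.53 V

First combine the lower leg with the load: R2 ‖ R_L = 11.70 Ω.
Now apply the divider: V_out = 23.4 × 0.2364 = 5.531 V.
(Unloaded it would be 10.1 V; the load pulls it down.)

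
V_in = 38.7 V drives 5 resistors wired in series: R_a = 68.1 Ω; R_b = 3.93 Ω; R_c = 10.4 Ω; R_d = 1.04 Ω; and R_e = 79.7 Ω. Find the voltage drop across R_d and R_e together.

ΣR = 68.1 + 3.93 + 10.4 + 1.04 + 79.7 = 163.2 Ω.
R_{R_d..R_e} = 1.04 + 79.7 = 80.74 Ω.
By the voltage-divider rule, V = 38.7 × 80.74/163.2 = 19.15 V.

V ≈ 19.1 V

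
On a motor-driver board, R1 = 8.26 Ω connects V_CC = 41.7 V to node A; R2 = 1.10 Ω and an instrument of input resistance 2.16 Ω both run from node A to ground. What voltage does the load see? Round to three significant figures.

V_out ≈ 3.38 V

R2 ‖ R_L = (1.10 × 2.16)/(1.10 + 2.16) = 0.7288 Ω.
Then V_out = V_CC · R2'/(R1 + R2') = 41.7 × 0.7288/8.989 = 3.381 V.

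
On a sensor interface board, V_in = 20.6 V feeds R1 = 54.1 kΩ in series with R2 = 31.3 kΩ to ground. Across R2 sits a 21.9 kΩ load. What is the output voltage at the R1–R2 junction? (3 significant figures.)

V_out ≈ 3.96 V

R2 ‖ R_L = (31.3 × 21.9)/(31.3 + 21.9) = 12.88 kΩ.
Voltage divider with the loaded lower leg: V_out = 20.6 × 12.88/(54.1 + 12.88) = 20.6 × 0.1924 = 3.962 V.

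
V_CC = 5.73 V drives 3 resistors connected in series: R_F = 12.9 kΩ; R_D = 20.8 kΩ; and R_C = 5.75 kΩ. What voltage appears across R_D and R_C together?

V ≈ 3.86 V

ΣR = 12.9 + 20.8 + 5.75 = 39.45 kΩ.
R_{R_D..R_C} = 20.8 + 5.75 = 26.55 kΩ.
V = V_CC · R/ΣR = 5.73 × 0.6730 = 3.856 V.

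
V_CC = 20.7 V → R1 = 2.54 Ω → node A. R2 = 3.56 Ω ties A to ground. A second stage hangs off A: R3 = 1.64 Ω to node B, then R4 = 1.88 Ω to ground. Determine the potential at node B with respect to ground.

V_B ≈ 4.54 V

Node A sees R2 in parallel with the series input of stage 2, R3 + R4 = 3.520 Ω.
R2 ‖ (R3+R4) = 1.770 Ω.
V_A = 20.7 × 1.770/(2.54 + 1.770) = 8.501 V.
V_B = V_A × 0.5341 = 4.540 V.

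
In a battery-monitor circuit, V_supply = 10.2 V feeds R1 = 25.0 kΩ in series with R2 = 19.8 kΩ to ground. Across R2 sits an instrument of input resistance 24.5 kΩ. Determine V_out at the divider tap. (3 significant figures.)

V_out ≈ 3.11 V

R2 ‖ R_L = (19.8 × 24.5)/(19.8 + 24.5) = 10.95 kΩ.
Then V_out = V_supply · R2'/(R1 + R2') = 10.2 × 10.95/35.95 = 3.107 V.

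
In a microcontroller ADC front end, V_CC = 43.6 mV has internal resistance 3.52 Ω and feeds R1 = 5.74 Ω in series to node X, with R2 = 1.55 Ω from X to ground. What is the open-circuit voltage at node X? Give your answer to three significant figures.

V_th ≈ 6.25 mV

R1' = 3.52 + 5.74 = 9.260 Ω (source resistance + R1).
With X open, the divider is unloaded: V_th = 43.6 × 1.55/10.81 = 6.252 mV.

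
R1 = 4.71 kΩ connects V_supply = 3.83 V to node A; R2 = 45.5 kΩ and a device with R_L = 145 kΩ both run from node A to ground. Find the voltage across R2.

V_out ≈ 3.37 V

R2 ‖ R_L = (45.5 × 145)/(45.5 + 145) = 34.63 kΩ.
Then V_out = V_supply · R2'/(R1 + R2') = 3.83 × 34.63/39.34 = 3.371 V.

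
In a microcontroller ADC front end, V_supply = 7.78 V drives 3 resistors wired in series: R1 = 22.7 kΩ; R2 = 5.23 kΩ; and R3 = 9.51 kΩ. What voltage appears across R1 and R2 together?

Total series resistance ΣR = 22.7 + 5.23 + 9.51 = 37.44 kΩ.
R_{R1..R2} = 22.7 + 5.23 = 27.93 kΩ.
V = V_supply · R/ΣR = 7.78 × 0.7460 = 5.804 V.

V ≈ 5.80 V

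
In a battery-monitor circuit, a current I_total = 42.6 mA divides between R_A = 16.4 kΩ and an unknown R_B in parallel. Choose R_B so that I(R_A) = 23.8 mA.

R_B ≈ 20.8 kΩ

The fraction through R_A equals R_B/(R_A+R_B).
With f = 0.5587, R_B = R_A · f/(1−f) = 16.4 × 1.266 = 20.76 kΩ.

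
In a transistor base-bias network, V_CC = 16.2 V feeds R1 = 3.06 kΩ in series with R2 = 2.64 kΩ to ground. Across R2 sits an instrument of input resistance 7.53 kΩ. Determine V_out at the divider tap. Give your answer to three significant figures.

The load sits in parallel with R2, giving an effective lower resistance R2' = R2·R_L/(R2+R_L) = 1.955 kΩ.
Voltage divider with the loaded lower leg: V_out = 16.2 × 1.955/(3.06 + 1.955) = 16.2 × 0.3898 = 6.315 V.
(Unloaded it would be 7.50 V; the load pulls it down.)

V_out ≈ 6.31 V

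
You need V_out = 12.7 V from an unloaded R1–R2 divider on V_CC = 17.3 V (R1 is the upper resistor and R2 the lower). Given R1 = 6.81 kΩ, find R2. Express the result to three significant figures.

The divider ratio is R2/(R1+R2) = 12.7/17.3 = 0.7341.
Rearranging, R2 = R1·k/(1−k) = 6.81 × 2.761 = 18.80 kΩ.

R2 ≈ 18.8 kΩ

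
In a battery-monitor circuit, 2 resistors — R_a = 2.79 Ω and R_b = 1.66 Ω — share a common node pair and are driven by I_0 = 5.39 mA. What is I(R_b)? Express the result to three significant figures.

I ≈ 3.38 mA

With just two branches, the current splits inversely with resistance.
So I = 5.39 × 2.79/4.450 = 3.379 mA.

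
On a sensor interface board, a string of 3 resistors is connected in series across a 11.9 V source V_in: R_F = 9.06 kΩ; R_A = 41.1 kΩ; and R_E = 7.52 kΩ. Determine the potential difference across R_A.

ΣR = 9.06 + 41.1 + 7.52 = 57.68 kΩ.
By the voltage-divider rule, V = 11.9 × 41.10/57.68 = 8.479 V.

V ≈ 8.48 V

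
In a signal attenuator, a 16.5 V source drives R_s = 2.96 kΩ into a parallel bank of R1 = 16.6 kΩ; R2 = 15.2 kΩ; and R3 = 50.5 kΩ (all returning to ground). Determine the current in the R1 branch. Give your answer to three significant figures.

Combine the parallel branches: R_p = (1/16.6 + 1/15.2 + 1/50.5)⁻¹ = 6.857 kΩ.
V_A by voltage divider: V_A = 16.5 × 6.857/(2.96 + 6.857) = 11.53 V.
Branch current I = V_A/R1 = 11.53/16.6 = 0.6943 mA.

I ≈ 0.694 mA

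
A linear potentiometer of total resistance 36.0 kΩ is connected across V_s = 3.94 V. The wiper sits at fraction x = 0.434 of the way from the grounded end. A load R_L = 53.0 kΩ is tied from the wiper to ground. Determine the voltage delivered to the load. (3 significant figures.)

V_out ≈ 1.47 V

The pot divides into 20.38 kΩ above the wiper and 15.62 kΩ below.
R_L loads the lower segment: effective lower R = 12.07 kΩ.
Then V_out = V_s · 12.07/(20.38 + 12.07) = 1.465 V.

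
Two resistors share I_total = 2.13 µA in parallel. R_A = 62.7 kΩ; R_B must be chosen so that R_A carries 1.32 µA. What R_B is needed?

The fraction through R_A equals R_B/(R_A+R_B).
With f = 0.6197, R_B = R_A · f/(1−f) = 62.7 × 1.630 = 102.2 kΩ.

R_B ≈ 102 kΩ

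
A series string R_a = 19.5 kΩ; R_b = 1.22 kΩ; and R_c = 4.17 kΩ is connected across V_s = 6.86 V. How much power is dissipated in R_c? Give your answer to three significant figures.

Series current I = V_s/ΣR = 6.86/24.89 = 0.2756 mA.
V(R_c) = I·R = 1.149 V; P = V·I = 1.149 × 0.2756 = 0.3168 mW.

P ≈ 0.317 mW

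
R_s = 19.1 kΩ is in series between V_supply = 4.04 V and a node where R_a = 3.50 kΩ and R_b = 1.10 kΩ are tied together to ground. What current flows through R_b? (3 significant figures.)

Parallel bank: R_p = 1/(1/3.50 + 1/1.10) = 0.8370 kΩ.
V_A by voltage divider: V_A = 4.04 × 0.8370/(19.1 + 0.8370) = 0.1696 V.
Branch current I = V_A/R_b = 0.1696/1.10 = 0.1542 mA.

I ≈ 0.154 mA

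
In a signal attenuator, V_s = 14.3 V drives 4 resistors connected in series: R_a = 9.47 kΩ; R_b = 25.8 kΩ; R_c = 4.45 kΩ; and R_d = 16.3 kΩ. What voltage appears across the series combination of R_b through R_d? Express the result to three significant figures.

V ≈ 11.9 V

Series total: ΣR = 9.47 + 25.8 + 4.45 + 16.3 = 56.02 kΩ.
R_{R_b..R_d} = 25.8 + 4.45 + 16.3 = 46.55 kΩ.
V = V_s · R/ΣR = 14.3 × 0.8310 = 11.88 V.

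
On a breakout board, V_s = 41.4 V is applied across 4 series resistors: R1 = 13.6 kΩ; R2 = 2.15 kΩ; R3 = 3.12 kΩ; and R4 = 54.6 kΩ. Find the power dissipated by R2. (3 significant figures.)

The common current is I = 41.4/73.47 = 0.5635 mA.
V(R2) = I·R = 1.212 V; P = V·I = 1.212 × 0.5635 = 0.6827 mW.

P ≈ 0.683 mW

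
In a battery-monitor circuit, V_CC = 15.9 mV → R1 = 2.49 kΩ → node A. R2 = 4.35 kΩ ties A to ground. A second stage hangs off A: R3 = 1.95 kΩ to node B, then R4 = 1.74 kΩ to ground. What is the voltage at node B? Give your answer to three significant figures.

Node A sees R2 in parallel with the series input of stage 2, R3 + R4 = 3.690 kΩ.
R2 ‖ (R3+R4) = 1.996 kΩ.
So V_A = 15.9 × 0.4450 = 7.075 mV.
Stage 2 is unloaded, so V_B = V_A · R4/(R3+R4) = 7.075 × 1.74/3.690 = 3.336 mV.

V_B ≈ 3.34 mV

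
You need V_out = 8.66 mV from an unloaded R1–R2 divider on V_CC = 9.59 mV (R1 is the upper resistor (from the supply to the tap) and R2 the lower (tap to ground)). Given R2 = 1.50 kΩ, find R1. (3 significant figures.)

The divider ratio is R2/(R1+R2) = 8.66/9.59 = 0.9030.
R1 = R2·(1/k − 1) = 1.50 × 0.1074 = 0.1611 kΩ.

R1 ≈ 0.161 kΩ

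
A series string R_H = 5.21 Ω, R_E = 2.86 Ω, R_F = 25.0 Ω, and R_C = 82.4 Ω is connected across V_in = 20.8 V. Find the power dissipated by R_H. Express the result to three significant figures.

ΣR = 115.5 Ω → I = 20.8/115.5 = 0.1801 A.
V(R_H) = I·R = 0.9385 V; P = V·I = 0.9385 × 0.1801 = 0.1691 W.

P ≈ 0.169 W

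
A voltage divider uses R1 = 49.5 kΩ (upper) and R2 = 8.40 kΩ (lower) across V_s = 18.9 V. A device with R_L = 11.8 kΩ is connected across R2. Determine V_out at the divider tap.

V_out ≈ 1.70 V

First combine the lower leg with the load: R2 ‖ R_L = 4.907 kΩ.
Now apply the divider: V_out = 18.9 × 0.09019 = 1.705 V.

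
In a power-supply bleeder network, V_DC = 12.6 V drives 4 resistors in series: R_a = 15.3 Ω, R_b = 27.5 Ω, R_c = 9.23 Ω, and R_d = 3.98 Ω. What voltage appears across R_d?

ΣR = 15.3 + 27.5 + 9.23 + 3.98 = 56.01 Ω.
Voltage divider: V = V_DC · (3.980 / 56.01) = 12.6 × 0.07106 = 0.8953 V.

V ≈ 0.895 V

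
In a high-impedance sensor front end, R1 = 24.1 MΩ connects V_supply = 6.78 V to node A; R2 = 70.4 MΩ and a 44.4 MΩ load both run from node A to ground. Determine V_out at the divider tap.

V_out ≈ 3.60 V

R2 ‖ R_L = (70.4 × 44.4)/(70.4 + 44.4) = 27.23 MΩ.
Now apply the divider: V_out = 6.78 × 0.5305 = 3.597 V.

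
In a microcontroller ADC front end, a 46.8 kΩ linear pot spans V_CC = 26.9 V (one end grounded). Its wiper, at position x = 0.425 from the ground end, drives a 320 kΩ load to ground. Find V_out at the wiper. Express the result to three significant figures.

The pot divides into 26.91 kΩ above the wiper and 19.89 kΩ below.
Lower segment in parallel with the load: 19.89 ‖ 320 = 18.73 kΩ.
V_out = 26.9 × 18.73/(26.91 + 18.73) = 11.04 V.
(Unloaded: V_out = x·V_CC = 11.4 V.)

V_out ≈ 11.0 V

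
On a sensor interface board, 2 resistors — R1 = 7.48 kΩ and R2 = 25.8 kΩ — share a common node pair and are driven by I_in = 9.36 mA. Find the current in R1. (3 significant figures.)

I ≈ 7.26 mA

Two-branch current divider: I_k = I_in · R_other/(R_1 + R_2).
So I = 9.36 × 25.8/33.28 = 7.256 mA.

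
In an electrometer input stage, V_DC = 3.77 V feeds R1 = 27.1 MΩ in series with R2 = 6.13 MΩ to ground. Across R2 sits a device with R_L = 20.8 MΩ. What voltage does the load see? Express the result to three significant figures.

V_out ≈ 0.561 V

First combine the lower leg with the load: R2 ‖ R_L = 4.735 MΩ.
Now apply the divider: V_out = 3.77 × 0.1487 = 0.5607 V.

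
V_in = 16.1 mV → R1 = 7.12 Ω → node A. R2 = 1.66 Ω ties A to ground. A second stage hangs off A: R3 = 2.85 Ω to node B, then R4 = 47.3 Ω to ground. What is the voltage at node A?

V_A ≈ 2.96 mV

Node A sees R2 in parallel with the series input of stage 2, R3 + R4 = 50.15 Ω.
R2 ‖ (R3+R4) = 1.607 Ω.
V_A = 16.1 × 1.607/(7.12 + 1.607) = 2.964 mV.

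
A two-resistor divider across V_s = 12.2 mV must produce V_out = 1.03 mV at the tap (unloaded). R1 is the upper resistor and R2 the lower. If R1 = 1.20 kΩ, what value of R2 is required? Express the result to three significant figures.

The divider ratio is R2/(R1+R2) = 1.03/12.2 = 0.08443.
So R2 = R1 · V_out/(V_s − V_out) = 1.20 × 1.03/(12.2 − 1.03) = 1.20 × 0.09221 = 0.1107 kΩ.

R2 ≈ 0.111 kΩ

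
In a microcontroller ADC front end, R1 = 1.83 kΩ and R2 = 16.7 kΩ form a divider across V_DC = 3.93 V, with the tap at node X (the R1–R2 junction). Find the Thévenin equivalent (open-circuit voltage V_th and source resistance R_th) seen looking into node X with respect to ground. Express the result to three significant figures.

Open-circuit (no load on X): V_th = V_DC · R2/(R1 + R2) = 3.93 × 16.7/(1.830 + 16.7) = 3.542 V.
With V_DC suppressed (replaced by a short), R_th = R1 ‖ R2 = (1.830 × 16.7)/(1.830 + 16.7) = 1.649 kΩ.

V_th ≈ 3.54 V, R_th ≈ 1.65 kΩ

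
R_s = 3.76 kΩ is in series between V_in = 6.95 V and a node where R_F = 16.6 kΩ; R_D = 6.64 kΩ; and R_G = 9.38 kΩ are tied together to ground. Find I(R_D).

I ≈ 0.477 mA

Parallel bank: R_p = 1/(1/16.6 + 1/6.64 + 1/9.38) = 3.150 kΩ.
Node voltage V_A = V_in · R_p/(R_s + R_p) = 6.95 × 0.4559 = 3.168 V.
Branch current I = V_A/R_D = 3.168/6.64 = 0.4771 mA.
(Check via current divider: I_total = 1.006 mA; share G_k/ΣG = 0.4744 → same result.)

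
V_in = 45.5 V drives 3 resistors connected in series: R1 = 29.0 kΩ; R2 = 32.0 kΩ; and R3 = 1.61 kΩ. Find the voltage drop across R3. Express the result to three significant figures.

V ≈ 1.17 V

Total series resistance ΣR = 29.0 + 32.0 + 1.61 = 62.61 kΩ.
Voltage divider: V = V_in · (1.610 / 62.61) = 45.5 × 0.02571 = 1.170 V.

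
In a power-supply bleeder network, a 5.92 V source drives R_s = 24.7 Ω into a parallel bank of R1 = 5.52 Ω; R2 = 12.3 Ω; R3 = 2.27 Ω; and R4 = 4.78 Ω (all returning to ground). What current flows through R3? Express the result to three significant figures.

Equivalent of the parallel group: R_p = 1.096 Ω.
V_A by voltage divider: V_A = 5.92 × 1.096/(24.7 + 1.096) = 0.2516 V.
Branch current I = V_A/R3 = 0.2516/2.27 = 0.1108 A.

I ≈ 0.111 A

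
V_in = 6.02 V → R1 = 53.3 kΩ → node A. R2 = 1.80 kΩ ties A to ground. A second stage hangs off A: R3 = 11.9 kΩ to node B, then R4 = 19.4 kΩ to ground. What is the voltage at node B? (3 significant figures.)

V_B ≈ 0.115 V

The second stage (R3 + R4 = 31.30 kΩ) loads node A in parallel with R2.
R2 ‖ (R3+R4) = 1.702 kΩ.
First divider: V_A = V_in · 1.702/(53.3 + 1.702) = 0.1863 V.
V_B = V_A × 0.6198 = 0.1155 V.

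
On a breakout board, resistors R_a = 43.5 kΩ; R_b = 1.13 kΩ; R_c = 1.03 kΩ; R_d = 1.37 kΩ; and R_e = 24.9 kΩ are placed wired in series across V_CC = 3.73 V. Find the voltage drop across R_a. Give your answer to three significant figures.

ΣR = 43.5 + 1.13 + 1.03 + 1.37 + 24.9 = 71.93 kΩ.
Voltage divider: V = V_CC · (43.50 / 71.93) = 3.73 × 0.6048 = 2.256 V.

V ≈ 2.26 V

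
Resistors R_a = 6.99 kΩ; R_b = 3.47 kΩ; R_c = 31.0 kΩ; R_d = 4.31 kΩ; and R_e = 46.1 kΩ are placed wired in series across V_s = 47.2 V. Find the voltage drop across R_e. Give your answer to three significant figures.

V ≈ 23.7 V

ΣR = 6.99 + 3.47 + 31.0 + 4.31 + 46.1 = 91.87 kΩ.
Voltage divider: V = V_s · (46.10 / 91.87) = 47.2 × 0.5018 = 23.68 V.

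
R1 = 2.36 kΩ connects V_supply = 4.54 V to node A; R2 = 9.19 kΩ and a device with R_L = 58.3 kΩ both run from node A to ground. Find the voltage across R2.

The load sits in parallel with R2, giving an effective lower resistance R2' = R2·R_L/(R2+R_L) = 7.939 kΩ.
Then V_out = V_supply · R2'/(R1 + R2') = 4.54 × 7.939/10.30 = 3.500 V.
(Unloaded it would be 3.61 V; the load pulls it down.)

V_out ≈ 3.50 V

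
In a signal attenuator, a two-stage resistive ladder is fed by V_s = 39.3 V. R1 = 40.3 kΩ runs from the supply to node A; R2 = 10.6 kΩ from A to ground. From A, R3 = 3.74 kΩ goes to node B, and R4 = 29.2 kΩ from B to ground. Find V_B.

The second stage (R3 + R4 = 32.94 kΩ) loads node A in parallel with R2.
Effective lower resistance at A: R2 ‖ 32.94 = 8.019 kΩ.
First divider: V_A = V_s · 8.019/(40.3 + 8.019) = 6.522 V.
Stage 2 is unloaded, so V_B = V_A · R4/(R3+R4) = 6.522 × 29.2/32.94 = 5.782 V.

V_B ≈ 5.78 V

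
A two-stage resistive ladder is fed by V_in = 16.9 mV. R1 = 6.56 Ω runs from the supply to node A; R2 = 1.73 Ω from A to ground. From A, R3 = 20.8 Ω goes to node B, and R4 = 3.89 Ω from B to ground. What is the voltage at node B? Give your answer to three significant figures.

The second stage (R3 + R4 = 24.69 Ω) loads node A in parallel with R2.
Effective lower resistance at A: R2 ‖ 24.69 = 1.617 Ω.
V_A = 16.9 × 1.617/(6.56 + 1.617) = 3.342 mV.
Then the unloaded second divider: V_B = V_A × R4/(R3+R4) = 3.342 × 0.1576 = 0.5265 mV.

V_B ≈ 0.526 mV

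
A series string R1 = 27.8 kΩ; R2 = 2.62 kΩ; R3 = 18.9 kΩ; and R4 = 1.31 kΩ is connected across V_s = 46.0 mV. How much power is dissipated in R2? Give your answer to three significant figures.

P ≈ 2.16 nW

The common current is I = 46.0/50.63 = 0.9086 µA.
P = I²R = 0.8255 × 2.62 = 2.163 nW.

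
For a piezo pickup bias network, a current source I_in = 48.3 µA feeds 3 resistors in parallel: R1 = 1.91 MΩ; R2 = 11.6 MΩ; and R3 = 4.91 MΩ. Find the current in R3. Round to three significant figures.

I ≈ 12.1 µA

Total conductance ΣG = 1/1.91 + 1/11.6 + 1/4.91 = 0.8134 (units of 1/MΩ).
R3 takes the fraction G_k/ΣG = 0.2037/0.8134 = 0.2504, so I = 48.3 × 0.2504 = 12.09 µA.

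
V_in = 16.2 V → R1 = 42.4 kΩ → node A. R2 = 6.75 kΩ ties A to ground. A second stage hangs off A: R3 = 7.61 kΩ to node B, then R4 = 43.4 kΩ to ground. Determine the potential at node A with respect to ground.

Node A sees R2 in parallel with the series input of stage 2, R3 + R4 = 51.01 kΩ.
Effective lower resistance at A: R2 ‖ 51.01 = 5.961 kΩ.
V_A = 16.2 × 5.961/(42.4 + 5.961) = 1.997 V.

V_A ≈ 2.00 V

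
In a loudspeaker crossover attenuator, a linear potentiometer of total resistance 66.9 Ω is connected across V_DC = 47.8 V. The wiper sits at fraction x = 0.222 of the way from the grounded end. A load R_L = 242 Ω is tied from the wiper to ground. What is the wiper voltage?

The pot divides into 52.05 Ω above the wiper and 14.85 Ω below.
(x·R_p) ‖ R_L = 13.99 Ω.
Loaded-divider output: V_out = 47.8 × 0.2119 = 10.13 V.
(Unloaded: V_out = x·V_DC = 10.6 V.)

V_out ≈ 10.1 V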